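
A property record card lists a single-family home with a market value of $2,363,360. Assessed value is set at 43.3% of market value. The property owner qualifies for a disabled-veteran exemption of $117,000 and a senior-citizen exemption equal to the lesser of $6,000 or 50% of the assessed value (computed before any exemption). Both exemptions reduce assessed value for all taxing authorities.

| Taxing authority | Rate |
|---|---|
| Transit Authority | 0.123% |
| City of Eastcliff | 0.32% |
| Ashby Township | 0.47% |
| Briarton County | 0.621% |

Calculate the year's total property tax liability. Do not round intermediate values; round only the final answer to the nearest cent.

$13,811.14

Assessed value = $2,363,360 × 0.433 = $1,023,334.88
Senior-citizen exemption = min($6,000, 50% × $1,023,334.88) = min($6,000, $511,667.44) = $6,000 (dollar cap binds)
Taxable value = $1,023,334.88 − $117,000 − $6,000 = $900,334.88
Transit Authority: $900,334.88 × 0.00123 = $1,107.4119024
City of Eastcliff: $900,334.88 × 0.0032 = $2,881.071616
Ashby Township: $900,334.88 × 0.0047 = $4,231.573936
Briarton County: $900,334.88 × 0.00621 = $5,591.0796048
Total = $13,811.1370592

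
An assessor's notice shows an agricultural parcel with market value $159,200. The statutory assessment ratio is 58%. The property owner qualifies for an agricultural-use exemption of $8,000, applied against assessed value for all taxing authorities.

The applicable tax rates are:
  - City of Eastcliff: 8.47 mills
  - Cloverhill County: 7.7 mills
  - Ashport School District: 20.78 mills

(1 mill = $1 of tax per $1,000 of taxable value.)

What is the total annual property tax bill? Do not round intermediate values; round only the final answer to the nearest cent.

$3,116.22

Assessed value = $159,200 × 0.58 = $92,336
Taxable value = $92,336 − $8,000 = $84,336
City of Eastcliff: $84,336 × 0.00847 = $714.32592
Cloverhill County: $84,336 × 0.0077 = $649.3872
Ashport School District: $84,336 × 0.02078 = $1,752.50208
Total = $714.32592 + $649.3872 + $1,752.50208 = $3,116.2152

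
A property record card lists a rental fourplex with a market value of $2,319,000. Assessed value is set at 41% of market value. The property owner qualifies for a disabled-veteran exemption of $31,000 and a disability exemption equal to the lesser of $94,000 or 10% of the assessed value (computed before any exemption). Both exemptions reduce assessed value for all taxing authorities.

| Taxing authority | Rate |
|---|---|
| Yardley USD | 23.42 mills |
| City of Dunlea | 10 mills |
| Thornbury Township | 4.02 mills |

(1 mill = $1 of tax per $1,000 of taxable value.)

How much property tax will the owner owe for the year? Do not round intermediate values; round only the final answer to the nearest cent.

$30,917.58

Assessed value = $2,319,000 × 0.41 = $950,790
Disability exemption = min($94,000, 10% × $950,790) = min($94,000, $95,079) = $94,000 (dollar cap binds)
Taxable value = $950,790 − $31,000 − $94,000 = $825,790
Yardley USD: $825,790 × 0.02342 = $19,340.0018
City of Dunlea: $825,790 × 0.01 = $8,257.9
Thornbury Township: $825,790 × 0.00402 = $3,319.6758
Total = $30,917.5776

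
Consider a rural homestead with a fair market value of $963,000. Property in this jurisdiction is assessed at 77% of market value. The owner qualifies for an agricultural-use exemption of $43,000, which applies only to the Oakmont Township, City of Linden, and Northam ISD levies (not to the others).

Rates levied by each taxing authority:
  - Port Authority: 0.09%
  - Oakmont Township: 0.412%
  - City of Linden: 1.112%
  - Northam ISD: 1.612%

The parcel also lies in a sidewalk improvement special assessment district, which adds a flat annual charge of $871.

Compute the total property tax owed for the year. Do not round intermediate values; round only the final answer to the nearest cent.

$23,443.63

Assessed value = $963,000 × 0.77 = $741,510
Port Authority: $741,510 × 0.0009 = $667.359
Oakmont Township: ($741,510 − $43,000) × 0.00412 = $698,510 × 0.00412 = $2,877.8612
City of Linden: ($741,510 − $43,000) × 0.01112 = $698,510 × 0.01112 = $7,767.4312
Northam ISD: ($741,510 − $43,000) × 0.01612 = $698,510 × 0.01612 = $11,259.9812
Levies subtotal = $22,572.6326
Total = $22,572.6326 + $871 = $23,443.6326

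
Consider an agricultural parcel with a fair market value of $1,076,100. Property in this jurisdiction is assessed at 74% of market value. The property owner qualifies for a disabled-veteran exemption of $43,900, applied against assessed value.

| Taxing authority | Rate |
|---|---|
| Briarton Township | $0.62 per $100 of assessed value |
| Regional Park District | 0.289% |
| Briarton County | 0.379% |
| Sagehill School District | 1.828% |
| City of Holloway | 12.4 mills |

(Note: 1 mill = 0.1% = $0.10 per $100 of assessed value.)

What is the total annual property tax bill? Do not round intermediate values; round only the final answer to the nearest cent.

Assessed value = $1,076,100 × 0.74 = $796,314
Taxable value = $796,314 − $43,900 = $752,414
Briarton Township: $752,414 × 0.0062 = $4,664.9668
Regional Park District: $752,414 × 0.00289 = $2,174.47646
Briarton County: $752,414 × 0.00379 = $2,851.64906
Sagehill School District: $752,414 × 0.01828 = $13,754.12792
City of Holloway: $752,414 × 0.0124 = $9,329.9336
Total = $32,775.15384

$32,775.15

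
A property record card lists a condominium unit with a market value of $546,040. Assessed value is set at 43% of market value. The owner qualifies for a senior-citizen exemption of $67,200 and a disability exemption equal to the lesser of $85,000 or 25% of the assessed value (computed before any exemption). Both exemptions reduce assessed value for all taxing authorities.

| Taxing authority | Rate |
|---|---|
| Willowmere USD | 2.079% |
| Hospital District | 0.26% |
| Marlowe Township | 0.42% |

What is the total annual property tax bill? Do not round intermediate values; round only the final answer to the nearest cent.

$3,004.49

Assessed value = $546,040 × 0.43 = $234,797.2
Disability exemption = min($85,000, 25% × $234,797.2) = min($85,000, $58,699.3) = $58,699.3 (percentage binds)
Taxable value = $234,797.2 − $67,200 − $58,699.3 = $108,897.9
Willowmere USD: $108,897.9 × 0.02079 = $2,263.987341
Hospital District: $108,897.9 × 0.0026 = $283.13454
Marlowe Township: $108,897.9 × 0.0042 = $457.37118
Total = $3,004.493061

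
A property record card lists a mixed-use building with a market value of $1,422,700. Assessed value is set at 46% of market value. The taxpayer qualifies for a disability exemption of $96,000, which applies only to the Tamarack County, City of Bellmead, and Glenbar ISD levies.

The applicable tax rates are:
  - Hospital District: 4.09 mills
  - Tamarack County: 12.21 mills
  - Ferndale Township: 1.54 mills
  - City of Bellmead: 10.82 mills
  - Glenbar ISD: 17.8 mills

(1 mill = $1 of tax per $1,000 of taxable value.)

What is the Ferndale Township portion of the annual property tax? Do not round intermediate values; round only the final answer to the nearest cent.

$1,007.84

Assessed value = $1,422,700 × 0.46 = $654,442
Ferndale Township taxable value = $654,442 (exemption does not apply)
Ferndale Township levy = $654,442 × 0.00154 = $1,007.84068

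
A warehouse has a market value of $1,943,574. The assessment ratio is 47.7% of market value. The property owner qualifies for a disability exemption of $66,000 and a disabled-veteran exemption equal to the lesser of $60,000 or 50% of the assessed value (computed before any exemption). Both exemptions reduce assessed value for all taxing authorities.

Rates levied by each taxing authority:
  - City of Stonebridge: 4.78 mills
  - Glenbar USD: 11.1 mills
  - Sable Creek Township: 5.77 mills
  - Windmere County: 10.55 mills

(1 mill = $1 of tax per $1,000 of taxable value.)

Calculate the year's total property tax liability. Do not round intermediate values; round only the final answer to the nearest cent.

$25,794.93

Assessed value = $1,943,574 × 0.477 = $927,084.798
Disabled-veteran exemption = min($60,000, 50% × $927,084.798) = min($60,000, $463,542.399) = $60,000 (dollar cap binds)
Taxable value = $927,084.798 − $66,000 − $60,000 = $801,084.798
City of Stonebridge: $801,084.798 × 0.00478 = $3,829.18533444
Glenbar USD: $801,084.798 × 0.0111 = $8,892.0412578
Sable Creek Township: $801,084.798 × 0.00577 = $4,622.25928446
Windmere County: $801,084.798 × 0.01055 = $8,451.4446189
Total = $25,794.9304956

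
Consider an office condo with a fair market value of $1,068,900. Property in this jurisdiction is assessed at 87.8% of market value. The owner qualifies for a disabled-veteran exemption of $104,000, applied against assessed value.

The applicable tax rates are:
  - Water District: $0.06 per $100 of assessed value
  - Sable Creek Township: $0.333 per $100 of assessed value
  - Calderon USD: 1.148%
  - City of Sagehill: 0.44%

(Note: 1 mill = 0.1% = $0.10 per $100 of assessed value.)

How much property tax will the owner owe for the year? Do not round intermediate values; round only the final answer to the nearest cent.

$16,531.33

Assessed value = $1,068,900 × 0.878 = $938,494.2
Taxable value = $938,494.2 − $104,000 = $834,494.2
Water District: $834,494.2 × 0.0006 = $500.69652
Sable Creek Township: $834,494.2 × 0.00333 = $2,778.865686
Calderon USD: $834,494.2 × 0.01148 = $9,579.993416
City of Sagehill: $834,494.2 × 0.0044 = $3,671.77448
Total = $16,531.330102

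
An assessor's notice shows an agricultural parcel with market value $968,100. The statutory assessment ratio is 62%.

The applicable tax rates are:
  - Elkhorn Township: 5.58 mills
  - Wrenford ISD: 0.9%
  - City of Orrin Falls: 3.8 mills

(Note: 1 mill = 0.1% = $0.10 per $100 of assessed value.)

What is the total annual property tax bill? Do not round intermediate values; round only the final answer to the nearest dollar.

$11,032

Assessed value = $968,100 × 0.62 = $600,222
Elkhorn Township: $600,222 × 0.00558 = $3,349.23876
Wrenford ISD: $600,222 × 0.009 = $5,401.998
City of Orrin Falls: $600,222 × 0.0038 = $2,280.8436
Total = $11,032.08036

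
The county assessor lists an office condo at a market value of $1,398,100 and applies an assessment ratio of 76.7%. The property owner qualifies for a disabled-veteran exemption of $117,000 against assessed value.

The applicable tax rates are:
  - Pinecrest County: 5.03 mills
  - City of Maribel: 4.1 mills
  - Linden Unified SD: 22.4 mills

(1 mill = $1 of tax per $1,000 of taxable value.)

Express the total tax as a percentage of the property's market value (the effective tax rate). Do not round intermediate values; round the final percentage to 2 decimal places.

Assessed value = $1,398,100 × 0.767 = $1,072,342.7
Taxable value = $1,072,342.7 − $117,000 = $955,342.7
Pinecrest County: $955,342.7 × 0.00503 = $4,805.373781
City of Maribel: $955,342.7 × 0.0041 = $3,916.90507
Linden Unified SD: $955,342.7 × 0.0224 = $21,399.67648
Total tax = $30,121.955331
Effective rate = $30,121.955331 ÷ $1,398,100 = 2.15% of market value

2.15%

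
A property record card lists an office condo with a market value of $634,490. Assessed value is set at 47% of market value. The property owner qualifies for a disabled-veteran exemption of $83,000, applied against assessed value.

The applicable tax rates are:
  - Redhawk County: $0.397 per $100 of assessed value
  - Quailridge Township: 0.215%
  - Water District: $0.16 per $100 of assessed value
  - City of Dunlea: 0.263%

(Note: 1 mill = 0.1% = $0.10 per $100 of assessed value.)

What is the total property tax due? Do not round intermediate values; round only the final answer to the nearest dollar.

Assessed value = $634,490 × 0.47 = $298,210.3
Taxable value = $298,210.3 − $83,000 = $215,210.3
Redhawk County: $215,210.3 × 0.00397 = $854.384891
Quailridge Township: $215,210.3 × 0.00215 = $462.702145
Water District: $215,210.3 × 0.0016 = $344.33648
City of Dunlea: $215,210.3 × 0.00263 = $566.003089
Total = $2,227.426605

$2,227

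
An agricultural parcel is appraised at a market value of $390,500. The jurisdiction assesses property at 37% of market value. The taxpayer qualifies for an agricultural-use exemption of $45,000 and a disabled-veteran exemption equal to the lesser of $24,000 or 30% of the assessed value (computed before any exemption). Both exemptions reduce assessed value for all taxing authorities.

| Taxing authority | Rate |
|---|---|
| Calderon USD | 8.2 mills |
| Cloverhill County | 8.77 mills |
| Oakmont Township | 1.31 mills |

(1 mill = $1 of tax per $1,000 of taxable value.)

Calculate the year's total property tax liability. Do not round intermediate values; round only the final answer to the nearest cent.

Assessed value = $390,500 × 0.37 = $144,485
Disabled-veteran exemption = min($24,000, 30% × $144,485) = min($24,000, $43,345.5) = $24,000 (dollar cap binds)
Taxable value = $144,485 − $45,000 − $24,000 = $75,485
Calderon USD: $75,485 × 0.0082 = $618.977
Cloverhill County: $75,485 × 0.00877 = $662.00345
Oakmont Township: $75,485 × 0.00131 = $98.88535
Total = $1,379.8658

$1,379.87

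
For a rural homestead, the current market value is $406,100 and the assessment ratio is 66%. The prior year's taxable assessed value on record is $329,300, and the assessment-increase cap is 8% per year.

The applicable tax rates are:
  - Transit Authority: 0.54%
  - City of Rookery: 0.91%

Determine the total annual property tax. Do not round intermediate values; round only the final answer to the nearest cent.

$3,886.38

Uncapped assessed value = $406,100 × 0.66 = $268,026
Cap limit = $329,300 × 1.08 = $355,644
Taxable assessed value = min($268,026, $355,644) = $268,026 (cap does not bind)
Transit Authority: $268,026 × 0.0054 = $1,447.3404
City of Rookery: $268,026 × 0.0091 = $2,439.0366
Total = $3,886.377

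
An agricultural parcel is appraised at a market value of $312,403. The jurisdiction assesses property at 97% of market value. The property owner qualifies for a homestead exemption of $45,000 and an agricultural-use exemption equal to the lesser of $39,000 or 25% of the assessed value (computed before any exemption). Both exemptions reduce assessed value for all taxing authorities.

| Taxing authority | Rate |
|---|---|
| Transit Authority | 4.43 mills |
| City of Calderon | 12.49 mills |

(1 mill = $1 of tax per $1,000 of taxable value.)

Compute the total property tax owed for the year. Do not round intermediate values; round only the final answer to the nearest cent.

$3,706.00

Assessed value = $312,403 × 0.97 = $303,030.91
Agricultural-use exemption = min($39,000, 25% × $303,030.91) = min($39,000, $75,757.7275) = $39,000 (dollar cap binds)
Taxable value = $303,030.91 − $45,000 − $39,000 = $219,030.91
Transit Authority: $219,030.91 × 0.00443 = $970.3069313
City of Calderon: $219,030.91 × 0.01249 = $2,735.6960659
Total = $3,706.0029972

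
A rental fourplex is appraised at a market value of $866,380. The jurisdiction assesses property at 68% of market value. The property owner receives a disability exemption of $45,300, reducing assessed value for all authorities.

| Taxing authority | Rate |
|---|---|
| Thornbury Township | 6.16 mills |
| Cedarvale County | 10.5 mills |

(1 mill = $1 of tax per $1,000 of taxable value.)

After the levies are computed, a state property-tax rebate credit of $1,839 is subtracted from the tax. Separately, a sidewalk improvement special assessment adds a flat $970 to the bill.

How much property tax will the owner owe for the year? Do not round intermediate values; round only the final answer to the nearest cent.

$8,191.35

Assessed value = $866,380 × 0.68 = $589,138.4
Taxable value = $589,138.4 − $45,300 = $543,838.4
Thornbury Township: $543,838.4 × 0.00616 = $3,350.044544
Cedarvale County: $543,838.4 × 0.0105 = $5,710.3032
Levies subtotal = $9,060.347744
After credit = $9,060.347744 − $1,839 = $7,221.347744
Total = $7,221.347744 + $970 = $8,191.347744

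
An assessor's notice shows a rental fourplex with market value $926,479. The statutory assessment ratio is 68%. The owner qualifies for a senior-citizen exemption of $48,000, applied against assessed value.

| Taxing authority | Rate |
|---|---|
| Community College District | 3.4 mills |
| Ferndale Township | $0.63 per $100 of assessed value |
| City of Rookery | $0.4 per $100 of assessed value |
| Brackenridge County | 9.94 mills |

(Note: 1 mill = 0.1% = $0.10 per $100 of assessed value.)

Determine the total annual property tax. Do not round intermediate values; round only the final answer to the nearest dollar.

Assessed value = $926,479 × 0.68 = $630,005.72
Taxable value = $630,005.72 − $48,000 = $582,005.72
Community College District: $582,005.72 × 0.0034 = $1,978.819448
Ferndale Township: $582,005.72 × 0.0063 = $3,666.636036
City of Rookery: $582,005.72 × 0.004 = $2,328.02288
Brackenridge County: $582,005.72 × 0.00994 = $5,785.1368568
Total = $13,758.6152208

$13,759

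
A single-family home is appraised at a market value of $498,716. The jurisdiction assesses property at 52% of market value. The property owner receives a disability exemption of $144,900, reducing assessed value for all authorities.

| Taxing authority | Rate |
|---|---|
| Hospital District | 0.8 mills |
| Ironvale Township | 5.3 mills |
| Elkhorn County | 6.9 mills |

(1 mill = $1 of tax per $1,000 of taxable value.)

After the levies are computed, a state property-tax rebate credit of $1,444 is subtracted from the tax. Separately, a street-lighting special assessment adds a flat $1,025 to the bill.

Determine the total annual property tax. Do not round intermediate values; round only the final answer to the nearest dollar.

Assessed value = $498,716 × 0.52 = $259,332.32
Taxable value = $259,332.32 − $144,900 = $114,432.32
Hospital District: $114,432.32 × 0.0008 = $91.545856
Ironvale Township: $114,432.32 × 0.0053 = $606.491296
Elkhorn County: $114,432.32 × 0.0069 = $789.583008
Levies subtotal = $1,487.62016
After credit = $1,487.62016 − $1,444 = $43.62016
Total = $43.62016 + $1,025 = $1,068.62016

$1,069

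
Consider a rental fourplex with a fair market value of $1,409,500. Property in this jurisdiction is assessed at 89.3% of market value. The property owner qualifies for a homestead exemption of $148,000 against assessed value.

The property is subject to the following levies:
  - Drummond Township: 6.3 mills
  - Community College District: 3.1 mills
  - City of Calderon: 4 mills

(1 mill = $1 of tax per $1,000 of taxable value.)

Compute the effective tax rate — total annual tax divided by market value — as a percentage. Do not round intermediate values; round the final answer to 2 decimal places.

1.06%

Assessed value = $1,409,500 × 0.893 = $1,258,683.5
Taxable value = $1,258,683.5 − $148,000 = $1,110,683.5
Drummond Township: $1,110,683.5 × 0.0063 = $6,997.30605
Community College District: $1,110,683.5 × 0.0031 = $3,443.11885
City of Calderon: $1,110,683.5 × 0.004 = $4,442.734
Total tax = $14,883.1589
Effective rate = $14,883.1589 ÷ $1,409,500 = 1.06% of market value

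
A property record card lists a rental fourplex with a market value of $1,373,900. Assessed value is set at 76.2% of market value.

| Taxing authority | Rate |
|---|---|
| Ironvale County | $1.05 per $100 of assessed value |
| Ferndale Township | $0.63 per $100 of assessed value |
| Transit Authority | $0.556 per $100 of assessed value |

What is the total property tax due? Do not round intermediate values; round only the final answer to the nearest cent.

$23,408.95

Assessed value = $1,373,900 × 0.762 = $1,046,911.8
Ironvale County: $1,046,911.8 × 0.0105 = $10,992.5739
Ferndale Township: $1,046,911.8 × 0.0063 = $6,595.54434
Transit Authority: $1,046,911.8 × 0.00556 = $5,820.829608
Total = $10,992.5739 + $6,595.54434 + $5,820.829608 = $23,408.947848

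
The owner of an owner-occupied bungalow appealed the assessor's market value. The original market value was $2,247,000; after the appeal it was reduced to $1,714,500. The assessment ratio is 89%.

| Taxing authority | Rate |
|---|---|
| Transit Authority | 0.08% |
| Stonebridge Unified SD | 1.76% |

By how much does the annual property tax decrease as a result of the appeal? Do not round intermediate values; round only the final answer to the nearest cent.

$8,720.22

Old assessed value = $2,247,000 × 0.89 = $1,999,830
New assessed value = $1,714,500 × 0.89 = $1,525,905
Combined rate = 0.0008 + 0.0176 = 0.0184
Old tax = $1,999,830 × 0.0184 = $36,796.872
New tax = $1,525,905 × 0.0184 = $28,076.652
Reduction = $36,796.872 − $28,076.652 = $8,720.22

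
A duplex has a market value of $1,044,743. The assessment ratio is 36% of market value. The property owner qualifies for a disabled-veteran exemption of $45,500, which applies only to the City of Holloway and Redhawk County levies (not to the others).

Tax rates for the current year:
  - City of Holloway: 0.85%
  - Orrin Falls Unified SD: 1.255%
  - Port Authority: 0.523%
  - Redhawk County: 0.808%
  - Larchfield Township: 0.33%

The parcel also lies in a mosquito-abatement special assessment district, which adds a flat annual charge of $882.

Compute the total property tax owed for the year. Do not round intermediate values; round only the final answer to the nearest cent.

$14,291.82

Assessed value = $1,044,743 × 0.36 = $376,107.48
City of Holloway: ($376,107.48 − $45,500) × 0.0085 = $330,607.48 × 0.0085 = $2,810.16358
Orrin Falls Unified SD: $376,107.48 × 0.01255 = $4,720.148874
Port Authority: $376,107.48 × 0.00523 = $1,967.0421204
Redhawk County: ($376,107.48 − $45,500) × 0.00808 = $330,607.48 × 0.00808 = $2,671.3084384
Larchfield Township: $376,107.48 × 0.0033 = $1,241.154684
Levies subtotal = $13,409.8176968
Total = $13,409.8176968 + $882 = $14,291.8176968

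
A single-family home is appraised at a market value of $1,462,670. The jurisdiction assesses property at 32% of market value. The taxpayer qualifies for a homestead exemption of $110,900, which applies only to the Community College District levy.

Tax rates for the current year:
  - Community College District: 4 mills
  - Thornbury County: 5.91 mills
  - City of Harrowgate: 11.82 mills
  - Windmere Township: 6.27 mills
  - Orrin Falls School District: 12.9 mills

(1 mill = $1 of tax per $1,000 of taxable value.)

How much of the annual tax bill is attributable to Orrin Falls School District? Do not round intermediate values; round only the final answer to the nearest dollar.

Assessed value = $1,462,670 × 0.32 = $468,054.4
Orrin Falls School District taxable value = $468,054.4 (exemption does not apply)
Orrin Falls School District levy = $468,054.4 × 0.0129 = $6,037.90176

$6,038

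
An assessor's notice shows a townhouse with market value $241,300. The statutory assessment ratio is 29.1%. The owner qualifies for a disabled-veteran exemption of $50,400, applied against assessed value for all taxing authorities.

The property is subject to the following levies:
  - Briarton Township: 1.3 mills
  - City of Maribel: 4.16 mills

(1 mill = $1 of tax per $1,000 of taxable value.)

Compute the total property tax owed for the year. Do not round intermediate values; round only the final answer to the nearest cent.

$108.21

Assessed value = $241,300 × 0.291 = $70,218.3
Taxable value = $70,218.3 − $50,400 = $19,818.3
Briarton Township: $19,818.3 × 0.0013 = $25.76379
City of Maribel: $19,818.3 × 0.00416 = $82.444128
Total = $25.76379 + $82.444128 = $108.207918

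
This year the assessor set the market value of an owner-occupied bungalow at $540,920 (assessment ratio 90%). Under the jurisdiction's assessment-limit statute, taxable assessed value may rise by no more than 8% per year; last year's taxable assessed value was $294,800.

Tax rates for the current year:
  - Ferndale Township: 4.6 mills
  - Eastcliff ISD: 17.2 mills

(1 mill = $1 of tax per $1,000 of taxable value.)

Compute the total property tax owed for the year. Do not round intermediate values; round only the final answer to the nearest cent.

$6,940.77

Uncapped assessed value = $540,920 × 0.9 = $486,828
Cap limit = $294,800 × 1.08 = $318,384
Taxable assessed value = min($486,828, $318,384) = $318,384 (cap binds)
Ferndale Township: $318,384 × 0.0046 = $1,464.5664
Eastcliff ISD: $318,384 × 0.0172 = $5,476.2048
Total = $6,940.7712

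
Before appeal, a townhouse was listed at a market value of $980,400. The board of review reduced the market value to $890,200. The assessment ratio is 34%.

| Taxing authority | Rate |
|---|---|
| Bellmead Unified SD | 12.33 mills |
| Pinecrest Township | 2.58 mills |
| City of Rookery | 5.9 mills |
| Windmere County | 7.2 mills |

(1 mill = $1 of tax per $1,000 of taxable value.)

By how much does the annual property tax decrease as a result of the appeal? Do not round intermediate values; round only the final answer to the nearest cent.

Old assessed value = $980,400 × 0.34 = $333,336
New assessed value = $890,200 × 0.34 = $302,668
Combined rate = 0.01233 + 0.00258 + 0.0059 + 0.0072 = 0.02801
Old tax = $333,336 × 0.02801 = $9,336.74136
New tax = $302,668 × 0.02801 = $8,477.73068
Reduction = $9,336.74136 − $8,477.73068 = $859.01068

$859.01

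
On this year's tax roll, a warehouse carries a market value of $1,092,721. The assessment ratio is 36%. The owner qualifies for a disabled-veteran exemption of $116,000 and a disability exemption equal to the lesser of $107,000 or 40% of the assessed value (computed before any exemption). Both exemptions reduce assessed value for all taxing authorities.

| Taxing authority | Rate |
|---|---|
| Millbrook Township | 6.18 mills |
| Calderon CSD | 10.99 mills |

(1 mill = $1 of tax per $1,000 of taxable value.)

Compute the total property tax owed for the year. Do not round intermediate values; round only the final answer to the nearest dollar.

$2,925

Assessed value = $1,092,721 × 0.36 = $393,379.56
Disability exemption = min($107,000, 40% × $393,379.56) = min($107,000, $157,351.824) = $107,000 (dollar cap binds)
Taxable value = $393,379.56 − $116,000 − $107,000 = $170,379.56
Millbrook Township: $170,379.56 × 0.00618 = $1,052.9456808
Calderon CSD: $170,379.56 × 0.01099 = $1,872.4713644
Total = $2,925.4170452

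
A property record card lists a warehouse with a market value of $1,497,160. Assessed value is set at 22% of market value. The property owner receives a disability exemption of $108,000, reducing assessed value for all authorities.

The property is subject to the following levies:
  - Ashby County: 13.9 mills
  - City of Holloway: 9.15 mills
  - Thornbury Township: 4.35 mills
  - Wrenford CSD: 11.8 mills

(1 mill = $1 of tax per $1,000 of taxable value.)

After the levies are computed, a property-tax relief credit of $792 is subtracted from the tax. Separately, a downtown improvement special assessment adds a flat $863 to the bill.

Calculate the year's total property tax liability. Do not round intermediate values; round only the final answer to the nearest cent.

Assessed value = $1,497,160 × 0.22 = $329,375.2
Taxable value = $329,375.2 − $108,000 = $221,375.2
Ashby County: $221,375.2 × 0.0139 = $3,077.11528
City of Holloway: $221,375.2 × 0.00915 = $2,025.58308
Thornbury Township: $221,375.2 × 0.00435 = $962.98212
Wrenford CSD: $221,375.2 × 0.0118 = $2,612.22736
Levies subtotal = $8,677.90784
After credit = $8,677.90784 − $792 = $7,885.90784
Total = $7,885.90784 + $863 = $8,748.90784

$8,748.91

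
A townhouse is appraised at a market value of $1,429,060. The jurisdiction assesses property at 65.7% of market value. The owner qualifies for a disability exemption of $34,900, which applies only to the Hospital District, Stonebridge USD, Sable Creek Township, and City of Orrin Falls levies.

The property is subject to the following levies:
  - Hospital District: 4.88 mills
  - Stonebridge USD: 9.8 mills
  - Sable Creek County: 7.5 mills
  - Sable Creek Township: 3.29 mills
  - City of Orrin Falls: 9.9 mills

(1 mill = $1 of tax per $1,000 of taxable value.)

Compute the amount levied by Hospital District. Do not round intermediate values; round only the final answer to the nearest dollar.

$4,411

Assessed value = $1,429,060 × 0.657 = $938,892.42
Hospital District taxable value = $938,892.42 − $34,900 = $903,992.42
Hospital District levy = $903,992.42 × 0.00488 = $4,411.4830096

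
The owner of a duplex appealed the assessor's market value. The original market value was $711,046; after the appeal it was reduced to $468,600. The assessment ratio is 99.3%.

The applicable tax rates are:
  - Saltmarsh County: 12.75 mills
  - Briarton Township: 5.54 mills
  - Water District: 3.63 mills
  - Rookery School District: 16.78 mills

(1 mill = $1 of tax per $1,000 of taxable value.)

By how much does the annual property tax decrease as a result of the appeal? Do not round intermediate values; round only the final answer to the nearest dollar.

$9,317

Old assessed value = $711,046 × 0.993 = $706,068.678
New assessed value = $468,600 × 0.993 = $465,319.8
Combined rate = 0.01275 + 0.00554 + 0.00363 + 0.01678 = 0.0387
Old tax = $706,068.678 × 0.0387 = $27,324.8578386
New tax = $465,319.8 × 0.0387 = $18,007.87626
Reduction = $27,324.8578386 − $18,007.87626 = $9,316.9815786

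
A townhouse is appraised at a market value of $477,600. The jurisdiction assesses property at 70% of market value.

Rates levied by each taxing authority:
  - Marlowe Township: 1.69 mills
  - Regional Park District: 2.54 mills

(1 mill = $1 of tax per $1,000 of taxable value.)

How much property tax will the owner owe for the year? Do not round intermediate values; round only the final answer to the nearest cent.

$1,414.17

Assessed value = $477,600 × 0.7 = $334,320
Marlowe Township: $334,320 × 0.00169 = $565.0008
Regional Park District: $334,320 × 0.00254 = $849.1728
Total = $565.0008 + $849.1728 = $1,414.1736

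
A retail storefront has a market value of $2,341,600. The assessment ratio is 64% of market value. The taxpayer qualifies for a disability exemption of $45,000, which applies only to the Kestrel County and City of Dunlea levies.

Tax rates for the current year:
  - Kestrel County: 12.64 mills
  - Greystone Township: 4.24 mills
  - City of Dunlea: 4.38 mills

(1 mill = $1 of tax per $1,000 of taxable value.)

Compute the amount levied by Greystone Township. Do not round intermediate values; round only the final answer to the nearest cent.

$6,354.17

Assessed value = $2,341,600 × 0.64 = $1,498,624
Greystone Township taxable value = $1,498,624 (exemption does not apply)
Greystone Township levy = $1,498,624 × 0.00424 = $6,354.16576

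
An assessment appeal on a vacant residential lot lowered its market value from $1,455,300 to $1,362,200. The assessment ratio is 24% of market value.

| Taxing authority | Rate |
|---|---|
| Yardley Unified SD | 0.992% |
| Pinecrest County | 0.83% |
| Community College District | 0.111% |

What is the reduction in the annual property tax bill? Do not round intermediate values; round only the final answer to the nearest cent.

Old assessed value = $1,455,300 × 0.24 = $349,272
New assessed value = $1,362,200 × 0.24 = $326,928
Combined rate = 0.00992 + 0.0083 + 0.00111 = 0.01933
Old tax = $349,272 × 0.01933 = $6,751.42776
New tax = $326,928 × 0.01933 = $6,319.51824
Reduction = $6,751.42776 − $6,319.51824 = $431.90952

$431.91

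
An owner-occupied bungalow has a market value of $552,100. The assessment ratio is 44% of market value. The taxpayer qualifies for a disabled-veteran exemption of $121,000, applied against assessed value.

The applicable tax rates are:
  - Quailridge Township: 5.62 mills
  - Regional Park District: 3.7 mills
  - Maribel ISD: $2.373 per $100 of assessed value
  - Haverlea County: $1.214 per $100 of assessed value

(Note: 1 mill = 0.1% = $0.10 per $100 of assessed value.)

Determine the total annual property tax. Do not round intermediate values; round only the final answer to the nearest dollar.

Assessed value = $552,100 × 0.44 = $242,924
Taxable value = $242,924 − $121,000 = $121,924
Quailridge Township: $121,924 × 0.00562 = $685.21288
Regional Park District: $121,924 × 0.0037 = $451.1188
Maribel ISD: $121,924 × 0.02373 = $2,893.25652
Haverlea County: $121,924 × 0.01214 = $1,480.15736
Total = $5,509.74556

$5,510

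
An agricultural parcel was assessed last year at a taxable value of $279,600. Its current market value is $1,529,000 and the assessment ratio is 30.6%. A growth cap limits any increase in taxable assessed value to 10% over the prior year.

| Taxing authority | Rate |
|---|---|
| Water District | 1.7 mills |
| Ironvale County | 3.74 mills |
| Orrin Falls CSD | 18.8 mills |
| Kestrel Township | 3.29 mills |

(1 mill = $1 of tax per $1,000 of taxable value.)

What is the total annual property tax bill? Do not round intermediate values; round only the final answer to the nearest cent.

$8,467.13

Uncapped assessed value = $1,529,000 × 0.306 = $467,874
Cap limit = $279,600 × 1.1 = $307,560
Taxable assessed value = min($467,874, $307,560) = $307,560 (cap binds)
Water District: $307,560 × 0.0017 = $522.852
Ironvale County: $307,560 × 0.00374 = $1,150.2744
Orrin Falls CSD: $307,560 × 0.0188 = $5,782.128
Kestrel Township: $307,560 × 0.00329 = $1,011.8724
Total = $8,467.1268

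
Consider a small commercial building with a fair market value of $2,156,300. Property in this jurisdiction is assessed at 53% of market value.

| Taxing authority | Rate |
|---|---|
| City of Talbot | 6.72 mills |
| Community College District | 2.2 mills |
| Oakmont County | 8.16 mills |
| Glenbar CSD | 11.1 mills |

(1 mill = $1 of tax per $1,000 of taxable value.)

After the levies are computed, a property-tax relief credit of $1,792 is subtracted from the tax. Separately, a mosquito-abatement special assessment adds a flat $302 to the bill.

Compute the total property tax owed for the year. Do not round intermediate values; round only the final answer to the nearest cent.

$30,715.20

Assessed value = $2,156,300 × 0.53 = $1,142,839
City of Talbot: $1,142,839 × 0.00672 = $7,679.87808
Community College District: $1,142,839 × 0.0022 = $2,514.2458
Oakmont County: $1,142,839 × 0.00816 = $9,325.56624
Glenbar CSD: $1,142,839 × 0.0111 = $12,685.5129
Levies subtotal = $32,205.20302
After credit = $32,205.20302 − $1,792 = $30,413.20302
Total = $30,413.20302 + $302 = $30,715.20302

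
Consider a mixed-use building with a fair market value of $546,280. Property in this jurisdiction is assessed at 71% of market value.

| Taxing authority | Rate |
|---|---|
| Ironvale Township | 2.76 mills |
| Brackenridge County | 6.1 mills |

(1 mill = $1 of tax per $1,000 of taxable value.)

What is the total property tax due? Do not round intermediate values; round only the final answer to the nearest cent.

$3,436.43

Assessed value = $546,280 × 0.71 = $387,858.8
Ironvale Township: $387,858.8 × 0.00276 = $1,070.490288
Brackenridge County: $387,858.8 × 0.0061 = $2,365.93868
Total = $1,070.490288 + $2,365.93868 = $3,436.428968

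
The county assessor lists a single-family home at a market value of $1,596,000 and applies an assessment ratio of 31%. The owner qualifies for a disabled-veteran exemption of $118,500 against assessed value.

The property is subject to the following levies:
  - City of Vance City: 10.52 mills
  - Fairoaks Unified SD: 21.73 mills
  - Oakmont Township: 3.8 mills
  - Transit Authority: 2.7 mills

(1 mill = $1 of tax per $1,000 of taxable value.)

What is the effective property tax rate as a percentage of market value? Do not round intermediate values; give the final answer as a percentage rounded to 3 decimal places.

Assessed value = $1,596,000 × 0.31 = $494,760
Taxable value = $494,760 − $118,500 = $376,260
City of Vance City: $376,260 × 0.01052 = $3,958.2552
Fairoaks Unified SD: $376,260 × 0.02173 = $8,176.1298
Oakmont Township: $376,260 × 0.0038 = $1,429.788
Transit Authority: $376,260 × 0.0027 = $1,015.902
Total tax = $14,580.075
Effective rate = $14,580.075 ÷ $1,596,000 = 0.914% of market value

0.914%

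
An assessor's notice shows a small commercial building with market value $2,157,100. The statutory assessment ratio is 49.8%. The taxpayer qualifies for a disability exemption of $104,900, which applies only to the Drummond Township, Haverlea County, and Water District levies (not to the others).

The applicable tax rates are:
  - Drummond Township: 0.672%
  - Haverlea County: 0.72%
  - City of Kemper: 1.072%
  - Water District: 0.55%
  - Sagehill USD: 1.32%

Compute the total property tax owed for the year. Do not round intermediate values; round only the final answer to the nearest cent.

Assessed value = $2,157,100 × 0.498 = $1,074,235.8
Drummond Township: ($1,074,235.8 − $104,900) × 0.00672 = $969,335.8 × 0.00672 = $6,513.936576
Haverlea County: ($1,074,235.8 − $104,900) × 0.0072 = $969,335.8 × 0.0072 = $6,979.21776
City of Kemper: $1,074,235.8 × 0.01072 = $11,515.807776
Water District: ($1,074,235.8 − $104,900) × 0.0055 = $969,335.8 × 0.0055 = $5,331.3469
Sagehill USD: $1,074,235.8 × 0.0132 = $14,179.91256
Total = $44,520.221572

$44,520.22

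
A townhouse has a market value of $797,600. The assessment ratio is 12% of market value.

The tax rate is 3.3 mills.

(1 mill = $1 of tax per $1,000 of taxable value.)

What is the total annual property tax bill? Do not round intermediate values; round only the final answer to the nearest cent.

Assessed value = $797,600 × 0.12 = $95,712
Tax = $95,712 × 0.0033 = $315.8496

$315.85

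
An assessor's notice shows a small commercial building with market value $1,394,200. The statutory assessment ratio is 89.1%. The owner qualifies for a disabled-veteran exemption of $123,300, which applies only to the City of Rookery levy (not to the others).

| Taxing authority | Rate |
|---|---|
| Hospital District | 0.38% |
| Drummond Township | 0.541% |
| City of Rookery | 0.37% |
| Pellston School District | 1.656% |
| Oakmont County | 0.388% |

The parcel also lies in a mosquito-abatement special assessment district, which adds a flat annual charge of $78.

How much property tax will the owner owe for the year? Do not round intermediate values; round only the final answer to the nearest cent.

$41,050.23

Assessed value = $1,394,200 × 0.891 = $1,242,232.2
Hospital District: $1,242,232.2 × 0.0038 = $4,720.48236
Drummond Township: $1,242,232.2 × 0.00541 = $6,720.476202
City of Rookery: ($1,242,232.2 − $123,300) × 0.0037 = $1,118,932.2 × 0.0037 = $4,140.04914
Pellston School District: $1,242,232.2 × 0.01656 = $20,571.365232
Oakmont County: $1,242,232.2 × 0.00388 = $4,819.860936
Levies subtotal = $40,972.23387
Total = $40,972.23387 + $78 = $41,050.23387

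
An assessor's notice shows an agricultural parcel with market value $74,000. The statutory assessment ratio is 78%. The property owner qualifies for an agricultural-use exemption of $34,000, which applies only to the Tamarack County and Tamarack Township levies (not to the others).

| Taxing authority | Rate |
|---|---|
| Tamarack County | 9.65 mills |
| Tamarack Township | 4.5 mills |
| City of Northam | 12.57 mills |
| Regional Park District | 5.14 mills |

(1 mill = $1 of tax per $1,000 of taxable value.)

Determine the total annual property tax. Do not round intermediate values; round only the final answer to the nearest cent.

$1,357.86

Assessed value = $74,000 × 0.78 = $57,720
Tamarack County: ($57,720 − $34,000) × 0.00965 = $23,720 × 0.00965 = $228.898
Tamarack Township: ($57,720 − $34,000) × 0.0045 = $23,720 × 0.0045 = $106.74
City of Northam: $57,720 × 0.01257 = $725.5404
Regional Park District: $57,720 × 0.00514 = $296.6808
Total = $1,357.8592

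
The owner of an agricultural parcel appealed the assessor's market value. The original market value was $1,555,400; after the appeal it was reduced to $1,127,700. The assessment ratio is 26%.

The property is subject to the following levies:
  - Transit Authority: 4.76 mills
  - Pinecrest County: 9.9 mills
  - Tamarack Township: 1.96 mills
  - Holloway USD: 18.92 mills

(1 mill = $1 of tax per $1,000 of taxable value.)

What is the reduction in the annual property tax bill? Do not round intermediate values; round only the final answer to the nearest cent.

$3,952.12

Old assessed value = $1,555,400 × 0.26 = $404,404
New assessed value = $1,127,700 × 0.26 = $293,202
Combined rate = 0.00476 + 0.0099 + 0.00196 + 0.01892 = 0.03554
Old tax = $404,404 × 0.03554 = $14,372.51816
New tax = $293,202 × 0.03554 = $10,420.39908
Reduction = $14,372.51816 − $10,420.39908 = $3,952.11908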